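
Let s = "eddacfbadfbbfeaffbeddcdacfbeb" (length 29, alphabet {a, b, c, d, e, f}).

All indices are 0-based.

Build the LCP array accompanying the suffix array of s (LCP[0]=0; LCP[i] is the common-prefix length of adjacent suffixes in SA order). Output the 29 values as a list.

rank→(start, suffix):
  0 → (3, 'acfbadfbbfeaffbeddcdacfbeb')
  1 → (23, 'acfbeb')
  2 → (7, 'adfbbfeaffbeddcdacfbeb')
  3 → (14, 'affbeddcdacfbeb')
  4 → (28, 'b')
  5 → (6, 'badfbbfeaffbeddcdacfbeb')
  6 → (10, 'bbfeaffbeddcdacfbeb')
  7 → (26, 'beb')
  8 → (17, 'beddcdacfbeb')
  9 → (11, 'bfeaffbeddcdacfbeb')
  10 → (21, 'cdacfbeb')
  11 → (4, 'cfbadfbbfeaffbeddcdacfbeb')
  12 → (24, 'cfbeb')
  13 → (2, 'dacfbadfbbfeaffbeddcdacfbeb')
  14 → (22, 'dacfbeb')
  15 → (20, 'dcdacfbeb')
  16 → (1, 'ddacfbadfbbfeaffbeddcdacfbeb')
  17 → (19, 'ddcdacfbeb')
  18 → (8, 'dfbbfeaffbeddcdacfbeb')
  19 → (13, 'eaffbeddcdacfbeb')
  20 → (27, 'eb')
  21 → (0, 'eddacfbadfbbfeaffbeddcdacfbeb')
  22 → (18, 'eddcdacfbeb')
  23 → (5, 'fbadfbbfeaffbeddcdacfbeb')
  24 → (9, 'fbbfeaffbeddcdacfbeb')
  25 → (25, 'fbeb')
  26 → (16, 'fbeddcdacfbeb')
  27 → (12, 'feaffbeddcdacfbeb')
  28 → (15, 'ffbeddcdacfbeb')

SA = [3, 23, 7, 14, 28, 6, 10, 26, 17, 11, 21, 4, 24, 2, 22, 20, 1, 19, 8, 13, 27, 0, 18, 5, 9, 25, 16, 12, 15]
rank  pair      lcp
   1  s[3:],s[23:]  4  'acfb'
   2  s[23:],s[7:]  1  'a'
   3  s[7:],s[14:]  1  'a'
   4  s[14:],s[28:]  0  ''
   5  s[28:],s[6:]  1  'b'
   6  s[6:],s[10:]  1  'b'
   7  s[10:],s[26:]  1  'b'
   8  s[26:],s[17:]  2  'be'
   9  s[17:],s[11:]  1  'b'
  10  s[11:],s[21:]  0  ''
  11  s[21:],s[4:]  1  'c'
  12  s[4:],s[24:]  3  'cfb'
  13  s[24:],s[2:]  0  ''
  14  s[2:],s[22:]  5  'dacfb'
  15  s[22:],s[20:]  1  'd'
  16  s[20:],s[1:]  1  'd'
  17  s[1:],s[19:]  2  'dd'
  18  s[19:],s[8:]  1  'd'
  19  s[8:],s[13:]  0  ''
  20  s[13:],s[27:]  1  'e'
  21  s[27:],s[0:]  1  'e'
  22  s[0:],s[18:]  3  'edd'
  23  s[18:],s[5:]  0  ''
  24  s[5:],s[9:]  2  'fb'
  25  s[9:],s[25:]  2  'fb'
  26  s[25:],s[16:]  3  'fbe'
  27  s[16:],s[12:]  1  'f'
  28  s[12:],s[15:]  1  'f'

[0, 4, 1, 1, 0, 1, 1, 1, 2, 1, 0, 1, 3, 0, 5, 1, 1, 2, 1, 0, 1, 1, 3, 0, 2, 2, 3, 1, 1]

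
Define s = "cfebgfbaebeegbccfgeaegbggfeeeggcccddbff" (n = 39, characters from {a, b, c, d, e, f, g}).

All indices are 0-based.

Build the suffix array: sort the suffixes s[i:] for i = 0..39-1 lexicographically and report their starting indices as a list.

[7, 19, 6, 13, 9, 36, 3, 22, 31, 32, 14, 33, 0, 15, 35, 34, 18, 8, 2, 26, 10, 27, 11, 20, 28, 38, 5, 1, 25, 37, 16, 12, 21, 30, 17, 4, 24, 29, 23]

sorted suffixes:
  #0 SA[0]=7  'aebeegbccfgeaegbggfeeeggcccddbff'
  #1 SA[1]=19  'aegbggfeeeggcccddbff'
  #2 SA[2]=6  'baebeegbccfgeaegbggfeeeggcccddbff'
  #3 SA[3]=13  'bccfgeaegbggfeeeggcccddbff'
  #4 SA[4]=9  'beegbccfgeaegbggfeeeggcccddbff'
  #5 SA[5]=36  'bff'
  #6 SA[6]=3  'bgfbaebeegbccfgeaegbggfeeeggcccddbff'
  #7 SA[7]=22  'bggfeeeggcccddbff'
  #8 SA[8]=31  'cccddbff'
  #9 SA[9]=32  'ccddbff'
  #10 SA[10]=14  'ccfgeaegbggfeeeggcccddbff'
  #11 SA[11]=33  'cddbff'
  #12 SA[12]=0  'cfebgfbaebeegbccfgeaegbggfeeeggcccddbff'
  #13 SA[13]=15  'cfgeaegbggfeeeggcccddbff'
  #14 SA[14]=35  'dbff'
  #15 SA[15]=34  'ddbff'
  #16 SA[16]=18  'eaegbggfeeeggcccddbff'
  #17 SA[17]=8  'ebeegbccfgeaegbggfeeeggcccddbff'
  #18 SA[18]=2  'ebgfbaebeegbccfgeaegbggfeeeggcccddbff'
  #19 SA[19]=26  'eeeggcccddbff'
  #20 SA[20]=10  'eegbccfgeaegbggfeeeggcccddbff'
  #21 SA[21]=27  'eeggcccddbff'
  #22 SA[22]=11  'egbccfgeaegbggfeeeggcccddbff'
  #23 SA[23]=20  'egbggfeeeggcccddbff'
  #24 SA[24]=28  'eggcccddbff'
  #25 SA[25]=38  'f'
  #26 SA[26]=5  'fbaebeegbccfgeaegbggfeeeggcccddbff'
  #27 SA[27]=1  'febgfbaebeegbccfgeaegbggfeeeggcccddbff'
  #28 SA[28]=25  'feeeggcccddbff'
  #29 SA[29]=37  'ff'
  #30 SA[30]=16  'fgeaegbggfeeeggcccddbff'
  #31 SA[31]=12  'gbccfgeaegbggfeeeggcccddbff'
  #32 SA[32]=21  'gbggfeeeggcccddbff'
  #33 SA[33]=30  'gcccddbff'
  #34 SA[34]=17  'geaegbggfeeeggcccddbff'
  #35 SA[35]=4  'gfbaebeegbccfgeaegbggfeeeggcccddbff'
  #36 SA[36]=24  'gfeeeggcccddbff'
  #37 SA[37]=29  'ggcccddbff'
  #38 SA[38]=23  'ggfeeeggcccddbff'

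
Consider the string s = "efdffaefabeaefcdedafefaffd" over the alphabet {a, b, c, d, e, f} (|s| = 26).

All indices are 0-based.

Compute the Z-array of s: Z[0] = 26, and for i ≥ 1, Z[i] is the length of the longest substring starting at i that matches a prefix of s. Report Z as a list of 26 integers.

[26, 0, 0, 0, 0, 0, 2, 0, 0, 0, 1, 0, 2, 0, 0, 0, 1, 0, 0, 0, 2, 0, 0, 0, 0, 0]

Z[0]=26
i=1: i≥r, start 0; Z[1]=0
i=2: i≥r, start 0; Z[2]=0
i=3: i≥r, start 0; Z[3]=0
i=4: i≥r, start 0; Z[4]=0
i=5: i≥r, start 0; Z[5]=0
i=6: i≥r, start 0; Z[6]=2 scan→box=[6,8)
i=7: min(r-i=1, Z[1]=0)=0; Z[7]=0
i=8: i≥r, start 0; Z[8]=0
i=9: i≥r, start 0; Z[9]=0
i=10: i≥r, start 0; Z[10]=1 scan→box=[10,11)
i=11: i≥r, start 0; Z[11]=0
i=12: i≥r, start 0; Z[12]=2 scan→box=[12,14)
i=13: min(r-i=1, Z[1]=0)=0; Z[13]=0
i=14: i≥r, start 0; Z[14]=0
i=15: i≥r, start 0; Z[15]=0
i=16: i≥r, start 0; Z[16]=1 scan→box=[16,17)
i=17: i≥r, start 0; Z[17]=0
i=18: i≥r, start 0; Z[18]=0
i=19: i≥r, start 0; Z[19]=0
i=20: i≥r, start 0; Z[20]=2 scan→box=[20,22)
i=21: min(r-i=1, Z[1]=0)=0; Z[21]=0
i=22: i≥r, start 0; Z[22]=0
i=23: i≥r, start 0; Z[23]=0
i=24: i≥r, start 0; Z[24]=0
i=25: i≥r, start 0; Z[25]=0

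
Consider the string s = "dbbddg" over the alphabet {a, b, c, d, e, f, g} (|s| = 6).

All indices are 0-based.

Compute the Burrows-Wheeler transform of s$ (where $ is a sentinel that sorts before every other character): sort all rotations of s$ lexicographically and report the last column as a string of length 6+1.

rank  rotation last
    0  $dbbddg  g
    1  bbddg$d  d
    2  bddg$db  b
    3  dbbddg$  $
    4  ddg$dbb  b
    5  dg$dbbd  d
    6  g$dbbdd  d

gdb$bdd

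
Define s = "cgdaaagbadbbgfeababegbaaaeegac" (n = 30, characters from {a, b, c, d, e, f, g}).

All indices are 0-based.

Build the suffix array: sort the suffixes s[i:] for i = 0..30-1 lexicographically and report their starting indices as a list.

[22, 3, 23, 4, 15, 17, 28, 8, 24, 5, 21, 16, 7, 10, 18, 11, 29, 0, 2, 9, 14, 25, 26, 19, 13, 27, 20, 6, 1, 12]

rank | idx | suffix
   0 |  22 | aaaeegac
   1 |   3 | aaagbadbbgfeababegbaaaeegac
   2 |  23 | aaeegac
   3 |   4 | aagbadbbgfeababegbaaaeegac
   4 |  15 | ababegbaaaeegac
   5 |  17 | abegbaaaeegac
   6 |  28 | ac
   7 |   8 | adbbgfeababegbaaaeegac
   8 |  24 | aeegac
   9 |   5 | agbadbbgfeababegbaaaeegac
  10 |  21 | baaaeegac
  11 |  16 | babegbaaaeegac
  12 |   7 | badbbgfeababegbaaaeegac
  13 |  10 | bbgfeababegbaaaeegac
  14 |  18 | begbaaaeegac
  15 |  11 | bgfeababegbaaaeegac
  16 |  29 | c
  17 |   0 | cgdaaagbadbbgfeababegbaaaeegac
  18 |   2 | daaagbadbbgfeababegbaaaeegac
  19 |   9 | dbbgfeababegbaaaeegac
  20 |  14 | eababegbaaaeegac
  21 |  25 | eegac
  22 |  26 | egac
  23 |  19 | egbaaaeegac
  24 |  13 | feababegbaaaeegac
  25 |  27 | gac
  26 |  20 | gbaaaeegac
  27 |   6 | gbadbbgfeababegbaaaeegac
  28 |   1 | gdaaagbadbbgfeababegbaaaeegac
  29 |  12 | gfeababegbaaaeegac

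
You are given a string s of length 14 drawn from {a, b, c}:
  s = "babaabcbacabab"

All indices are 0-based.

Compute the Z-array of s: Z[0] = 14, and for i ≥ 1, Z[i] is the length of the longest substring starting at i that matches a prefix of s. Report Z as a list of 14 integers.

[14, 0, 2, 0, 0, 1, 0, 2, 0, 0, 0, 3, 0, 1]

Z[0]=14
i=1: i≥r, start 0; Z[1]=0
i=2: i≥r, start 0; Z[2]=2 grow→box=[2,4)
i=3: min(r-i=1, Z[1]=0)=0; Z[3]=0
i=4: i≥r, start 0; Z[4]=0
i=5: i≥r, start 0; Z[5]=1 grow→box=[5,6)
i=6: i≥r, start 0; Z[6]=0
i=7: i≥r, start 0; Z[7]=2 grow→box=[7,9)
i=8: min(r-i=1, Z[1]=0)=0; Z[8]=0
i=9: i≥r, start 0; Z[9]=0
i=10: i≥r, start 0; Z[10]=0
i=11: i≥r, start 0; Z[11]=3 grow→box=[11,14)
i=12: min(r-i=2, Z[1]=0)=0; Z[12]=0
i=13: min(r-i=1, Z[2]=2)=1; Z[13]=1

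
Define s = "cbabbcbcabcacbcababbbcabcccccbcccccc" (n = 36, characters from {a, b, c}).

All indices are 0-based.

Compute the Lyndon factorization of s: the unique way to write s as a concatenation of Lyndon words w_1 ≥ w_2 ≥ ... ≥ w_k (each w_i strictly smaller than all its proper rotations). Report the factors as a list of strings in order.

emit factor 1: 'c' (i=0, period=1)
emit factor 2: 'b' (i=1, period=1)
emit factor 3: 'abbcbcabcacbc' (i=2, period=13)
emit factor 4: 'ababbbcabcccccbcccccc' (i=15, period=21)

["c", "b", "abbcbcabcacbc", "ababbbcabcccccbcccccc"]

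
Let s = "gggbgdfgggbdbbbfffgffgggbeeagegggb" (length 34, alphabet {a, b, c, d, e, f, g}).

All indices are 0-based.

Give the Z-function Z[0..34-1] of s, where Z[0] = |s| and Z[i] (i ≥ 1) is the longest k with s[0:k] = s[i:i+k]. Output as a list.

Z[0]=34
i=1: fresh scan; Z[1]=2 extend→box=[1,3)
i=2: min(r-i=1, Z[1]=2)=1; Z[2]=1
i=3: fresh scan; Z[3]=0
i=4: fresh scan; Z[4]=1 extend→box=[4,5)
i=5: fresh scan; Z[5]=0
i=6: fresh scan; Z[6]=0
i=7: fresh scan; Z[7]=4 extend→box=[7,11)
i=8: min(r-i=3, Z[1]=2)=2; Z[8]=2
i=9: min(r-i=2, Z[2]=1)=1; Z[9]=1
i=10: min(r-i=1, Z[3]=0)=0; Z[10]=0
i=11: fresh scan; Z[11]=0
i=12: fresh scan; Z[12]=0
i=13: fresh scan; Z[13]=0
i=14: fresh scan; Z[14]=0
i=15: fresh scan; Z[15]=0
i=16: fresh scan; Z[16]=0
i=17: fresh scan; Z[17]=0
i=18: fresh scan; Z[18]=1 extend→box=[18,19)
i=19: fresh scan; Z[19]=0
i=20: fresh scan; Z[20]=0
i=21: fresh scan; Z[21]=4 extend→box=[21,25)
i=22: min(r-i=3, Z[1]=2)=2; Z[22]=2
i=23: min(r-i=2, Z[2]=1)=1; Z[23]=1
i=24: min(r-i=1, Z[3]=0)=0; Z[24]=0
i=25: fresh scan; Z[25]=0
i=26: fresh scan; Z[26]=0
i=27: fresh scan; Z[27]=0
i=28: fresh scan; Z[28]=1 extend→box=[28,29)
i=29: fresh scan; Z[29]=0
i=30: fresh scan; Z[30]=4 extend→box=[30,34)
i=31: min(r-i=3, Z[1]=2)=2; Z[31]=2
i=32: min(r-i=2, Z[2]=1)=1; Z[32]=1
i=33: min(r-i=1, Z[3]=0)=0; Z[33]=0

[34, 2, 1, 0, 1, 0, 0, 4, 2, 1, 0, 0, 0, 0, 0, 0, 0, 0, 1, 0, 0, 4, 2, 1, 0, 0, 0, 0, 1, 0, 4, 2, 1, 0]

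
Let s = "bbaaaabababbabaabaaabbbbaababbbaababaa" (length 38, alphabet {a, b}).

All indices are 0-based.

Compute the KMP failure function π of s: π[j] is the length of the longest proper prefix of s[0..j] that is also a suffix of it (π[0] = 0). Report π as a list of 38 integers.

π[0] = 0
j=1 s[j]='b': π[1]=1 (border 'b')
j=2 s[j]='a': k: 1→0; π[2]=0 (border '')
j=3 s[j]='a': π[3]=0 (border '')
j=4 s[j]='a': π[4]=0 (border '')
j=5 s[j]='a': π[5]=0 (border '')
j=6 s[j]='b': π[6]=1 (border 'b')
j=7 s[j]='a': k: 1→0; π[7]=0 (border '')
j=8 s[j]='b': π[8]=1 (border 'b')
j=9 s[j]='a': k: 1→0; π[9]=0 (border '')
j=10 s[j]='b': π[10]=1 (border 'b')
j=11 s[j]='b': π[11]=2 (border 'bb')
j=12 s[j]='a': π[12]=3 (border 'bba')
j=13 s[j]='b': k: 3→0; π[13]=1 (border 'b')
j=14 s[j]='a': k: 1→0; π[14]=0 (border '')
j=15 s[j]='a': π[15]=0 (border '')
j=16 s[j]='b': π[16]=1 (border 'b')
j=17 s[j]='a': k: 1→0; π[17]=0 (border '')
j=18 s[j]='a': π[18]=0 (border '')
j=19 s[j]='a': π[19]=0 (border '')
j=20 s[j]='b': π[20]=1 (border 'b')
j=21 s[j]='b': π[21]=2 (border 'bb')
j=22 s[j]='b': k: 2→1; π[22]=2 (border 'bb')
j=23 s[j]='b': k: 2→1; π[23]=2 (border 'bb')
j=24 s[j]='a': π[24]=3 (border 'bba')
j=25 s[j]='a': π[25]=4 (border 'bbaa')
j=26 s[j]='b': k: 4→0; π[26]=1 (border 'b')
j=27 s[j]='a': k: 1→0; π[27]=0 (border '')
j=28 s[j]='b': π[28]=1 (border 'b')
j=29 s[j]='b': π[29]=2 (border 'bb')
j=30 s[j]='b': k: 2→1; π[30]=2 (border 'bb')
j=31 s[j]='a': π[31]=3 (border 'bba')
j=32 s[j]='a': π[32]=4 (border 'bbaa')
j=33 s[j]='b': k: 4→0; π[33]=1 (border 'b')
j=34 s[j]='a': k: 1→0; π[34]=0 (border '')
j=35 s[j]='b': π[35]=1 (border 'b')
j=36 s[j]='a': k: 1→0; π[36]=0 (border '')
j=37 s[j]='a': π[37]=0 (border '')

[0, 1, 0, 0, 0, 0, 1, 0, 1, 0, 1, 2, 3, 1, 0, 0, 1, 0, 0, 0, 1, 2, 2, 2, 3, 4, 1, 0, 1, 2, 2, 3, 4, 1, 0, 1, 0, 0]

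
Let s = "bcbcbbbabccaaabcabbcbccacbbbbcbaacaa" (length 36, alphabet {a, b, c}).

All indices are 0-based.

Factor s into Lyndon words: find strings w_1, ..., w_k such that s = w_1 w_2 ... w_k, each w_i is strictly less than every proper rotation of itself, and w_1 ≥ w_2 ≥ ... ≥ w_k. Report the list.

emit factor 1: 'bc' (i=0, period=2)
emit factor 2: 'bc' (i=2, period=2)
emit factor 3: 'b' (i=4, period=1)
emit factor 4: 'b' (i=5, period=1)
emit factor 5: 'b' (i=6, period=1)
emit factor 6: 'abcc' (i=7, period=4)
emit factor 7: 'aaabcabbcbccacbbbbcbaac' (i=11, period=23)
emit factor 8: 'a' (i=34, period=1)
emit factor 9: 'a' (i=35, period=1)

["bc", "bc", "b", "b", "b", "abcc", "aaabcabbcbccacbbbbcbaac", "a", "a"]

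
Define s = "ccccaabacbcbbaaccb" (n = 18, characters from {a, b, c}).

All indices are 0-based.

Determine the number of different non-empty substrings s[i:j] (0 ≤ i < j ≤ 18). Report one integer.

147

sorted suffixes:
  #0 SA[0]=4  'aabacbcbbaaccb'
  #1 SA[1]=13  'aaccb'
  #2 SA[2]=5  'abacbcbbaaccb'
  #3 SA[3]=7  'acbcbbaaccb'
  #4 SA[4]=14  'accb'
  #5 SA[5]=17  'b'
  #6 SA[6]=12  'baaccb'
  #7 SA[7]=6  'bacbcbbaaccb'
  #8 SA[8]=11  'bbaaccb'
  #9 SA[9]=9  'bcbbaaccb'
  #10 SA[10]=3  'caabacbcbbaaccb'
  #11 SA[11]=16  'cb'
  #12 SA[12]=10  'cbbaaccb'
  #13 SA[13]=8  'cbcbbaaccb'
  #14 SA[14]=2  'ccaabacbcbbaaccb'
  #15 SA[15]=15  'ccb'
  #16 SA[16]=1  'cccaabacbcbbaaccb'
  #17 SA[17]=0  'ccccaabacbcbbaaccb'

SA = [4, 13, 5, 7, 14, 17, 12, 6, 11, 9, 3, 16, 10, 8, 2, 15, 1, 0]
rank  pair      lcp
   1  s[4:],s[13:]  2  'aa'
   2  s[13:],s[5:]  1  'a'
   3  s[5:],s[7:]  1  'a'
   4  s[7:],s[14:]  2  'ac'
   5  s[14:],s[17:]  0  ''
   6  s[17:],s[12:]  1  'b'
   7  s[12:],s[6:]  2  'ba'
   8  s[6:],s[11:]  1  'b'
   9  s[11:],s[9:]  1  'b'
  10  s[9:],s[3:]  0  ''
  11  s[3:],s[16:]  1  'c'
  12  s[16:],s[10:]  2  'cb'
  13  s[10:],s[8:]  2  'cb'
  14  s[8:],s[2:]  1  'c'
  15  s[2:],s[15:]  2  'cc'
  16  s[15:],s[1:]  2  'cc'
  17  s[1:],s[0:]  3  'ccc'

n(n+1)/2 = 18·19/2 = 171
Σ LCP = 0 + 2 + 1 + 1 + 2 + 0 + 1 + 2 + 1 + 1 + 0 + 1 + 2 + 2 + 1 + 2 + 2 + 3 = 24
distinct = 171 − 24 = 147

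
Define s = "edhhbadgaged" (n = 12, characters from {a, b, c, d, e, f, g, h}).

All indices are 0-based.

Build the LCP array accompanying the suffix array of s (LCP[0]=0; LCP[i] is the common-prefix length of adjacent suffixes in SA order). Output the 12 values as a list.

rank→(start, suffix):
  0 → (5, 'adgaged')
  1 → (8, 'aged')
  2 → (4, 'badgaged')
  3 → (11, 'd')
  4 → (6, 'dgaged')
  5 → (1, 'dhhbadgaged')
  6 → (10, 'ed')
  7 → (0, 'edhhbadgaged')
  8 → (7, 'gaged')
  9 → (9, 'ged')
  10 → (3, 'hbadgaged')
  11 → (2, 'hhbadgaged')

SA = [5, 8, 4, 11, 6, 1, 10, 0, 7, 9, 3, 2]
i: (SA[i-1],SA[i]) lcp shared
  1: (5,8) 1 'a'
  2: (8,4) 0 ''
  3: (4,11) 0 ''
  4: (11,6) 1 'd'
  5: (6,1) 1 'd'
  6: (1,10) 0 ''
  7: (10,0) 2 'ed'
  8: (0,7) 0 ''
  9: (7,9) 1 'g'
  10: (9,3) 0 ''
  11: (3,2) 1 'h'

[0, 1, 0, 0, 1, 1, 0, 2, 0, 1, 0, 1]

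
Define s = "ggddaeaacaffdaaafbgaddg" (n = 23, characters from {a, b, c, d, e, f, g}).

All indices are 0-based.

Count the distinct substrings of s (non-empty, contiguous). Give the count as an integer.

255

sorted suffixes:
  #0 SA[0]=13  'aaafbgaddg'
  #1 SA[1]=6  'aacaffdaaafbgaddg'
  #2 SA[2]=14  'aafbgaddg'
  #3 SA[3]=7  'acaffdaaafbgaddg'
  #4 SA[4]=19  'addg'
  #5 SA[5]=4  'aeaacaffdaaafbgaddg'
  #6 SA[6]=15  'afbgaddg'
  #7 SA[7]=9  'affdaaafbgaddg'
  #8 SA[8]=17  'bgaddg'
  #9 SA[9]=8  'caffdaaafbgaddg'
  #10 SA[10]=12  'daaafbgaddg'
  #11 SA[11]=3  'daeaacaffdaaafbgaddg'
  #12 SA[12]=2  'ddaeaacaffdaaafbgaddg'
  #13 SA[13]=20  'ddg'
  #14 SA[14]=21  'dg'
  #15 SA[15]=5  'eaacaffdaaafbgaddg'
  #16 SA[16]=16  'fbgaddg'
  #17 SA[17]=11  'fdaaafbgaddg'
  #18 SA[18]=10  'ffdaaafbgaddg'
  #19 SA[19]=22  'g'
  #20 SA[20]=18  'gaddg'
  #21 SA[21]=1  'gddaeaacaffdaaafbgaddg'
  #22 SA[22]=0  'ggddaeaacaffdaaafbgaddg'

SA = [13, 6, 14, 7, 19, 4, 15, 9, 17, 8, 12, 3, 2, 20, 21, 5, 16, 11, 10, 22, 18, 1, 0]
i: (SA[i-1],SA[i]) lcp shared
  1: (13,6) 2 'aa'
  2: (6,14) 2 'aa'
  3: (14,7) 1 'a'
  4: (7,19) 1 'a'
  5: (19,4) 1 'a'
  6: (4,15) 1 'a'
  7: (15,9) 2 'af'
  8: (9,17) 0 ''
  9: (17,8) 0 ''
  10: (8,12) 0 ''
  11: (12,3) 2 'da'
  12: (3,2) 1 'd'
  13: (2,20) 2 'dd'
  14: (20,21) 1 'd'
  15: (21,5) 0 ''
  16: (5,16) 0 ''
  17: (16,11) 1 'f'
  18: (11,10) 1 'f'
  19: (10,22) 0 ''
  20: (22,18) 1 'g'
  21: (18,1) 1 'g'
  22: (1,0) 1 'g'

n(n+1)/2 = 23·24/2 = 276
Σ LCP = 0 + 2 + 2 + 1 + 1 + 1 + 1 + 2 + 0 + 0 + 0 + 2 + 1 + 2 + 1 + 0 + 0 + 1 + 1 + 0 + 1 + 1 + 1 = 21
distinct = 276 − 21 = 255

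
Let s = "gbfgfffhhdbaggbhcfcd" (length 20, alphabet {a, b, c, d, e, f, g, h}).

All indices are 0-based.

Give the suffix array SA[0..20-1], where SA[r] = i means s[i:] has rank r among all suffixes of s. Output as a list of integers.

[11, 10, 1, 14, 18, 16, 19, 9, 17, 4, 5, 2, 6, 0, 13, 3, 12, 15, 8, 7]

rank→(start, suffix):
  0 → (11, 'aggbhcfcd')
  1 → (10, 'baggbhcfcd')
  2 → (1, 'bfgfffhhdbaggbhcfcd')
  3 → (14, 'bhcfcd')
  4 → (18, 'cd')
  5 → (16, 'cfcd')
  6 → (19, 'd')
  7 → (9, 'dbaggbhcfcd')
  8 → (17, 'fcd')
  9 → (4, 'fffhhdbaggbhcfcd')
  10 → (5, 'ffhhdbaggbhcfcd')
  11 → (2, 'fgfffhhdbaggbhcfcd')
  12 → (6, 'fhhdbaggbhcfcd')
  13 → (0, 'gbfgfffhhdbaggbhcfcd')
  14 → (13, 'gbhcfcd')
  15 → (3, 'gfffhhdbaggbhcfcd')
  16 → (12, 'ggbhcfcd')
  17 → (15, 'hcfcd')
  18 → (8, 'hdbaggbhcfcd')
  19 → (7, 'hhdbaggbhcfcd')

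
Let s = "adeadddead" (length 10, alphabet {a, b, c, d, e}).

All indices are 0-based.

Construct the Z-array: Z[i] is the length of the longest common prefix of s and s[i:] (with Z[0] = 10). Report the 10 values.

Z[0]=10
i=1: fresh scan; Z[1]=0
i=2: fresh scan; Z[2]=0
i=3: fresh scan; Z[3]=2 scan→box=[3,5)
i=4: min(r-i=1, Z[1]=0)=0; Z[4]=0
i=5: fresh scan; Z[5]=0
i=6: fresh scan; Z[6]=0
i=7: fresh scan; Z[7]=0
i=8: fresh scan; Z[8]=2 scan→box=[8,10)
i=9: min(r-i=1, Z[1]=0)=0; Z[9]=0

[10, 0, 0, 2, 0, 0, 0, 0, 2, 0]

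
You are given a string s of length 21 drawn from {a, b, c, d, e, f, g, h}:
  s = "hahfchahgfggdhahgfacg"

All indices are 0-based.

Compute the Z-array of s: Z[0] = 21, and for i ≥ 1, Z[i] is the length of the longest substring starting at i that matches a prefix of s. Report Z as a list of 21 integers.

Z[0]=21
i=1: fresh scan; Z[1]=0
i=2: fresh scan; Z[2]=1 scan→box=[2,3)
i=3: fresh scan; Z[3]=0
i=4: fresh scan; Z[4]=0
i=5: fresh scan; Z[5]=3 scan→box=[5,8)
i=6: min(r-i=2, Z[1]=0)=0; Z[6]=0
i=7: min(r-i=1, Z[2]=1)=1; Z[7]=1
i=8: fresh scan; Z[8]=0
i=9: fresh scan; Z[9]=0
i=10: fresh scan; Z[10]=0
i=11: fresh scan; Z[11]=0
i=12: fresh scan; Z[12]=0
i=13: fresh scan; Z[13]=3 scan→box=[13,16)
i=14: min(r-i=2, Z[1]=0)=0; Z[14]=0
i=15: min(r-i=1, Z[2]=1)=1; Z[15]=1
i=16: fresh scan; Z[16]=0
i=17: fresh scan; Z[17]=0
i=18: fresh scan; Z[18]=0
i=19: fresh scan; Z[19]=0
i=20: fresh scan; Z[20]=0

[21, 0, 1, 0, 0, 3, 0, 1, 0, 0, 0, 0, 0, 3, 0, 1, 0, 0, 0, 0, 0]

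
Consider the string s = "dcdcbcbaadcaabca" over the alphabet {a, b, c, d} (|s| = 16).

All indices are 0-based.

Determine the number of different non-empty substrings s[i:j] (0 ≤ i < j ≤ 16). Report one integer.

sorted suffixes:
  #0 SA[0]=15  'a'
  #1 SA[1]=11  'aabca'
  #2 SA[2]=7  'aadcaabca'
  #3 SA[3]=12  'abca'
  #4 SA[4]=8  'adcaabca'
  #5 SA[5]=6  'baadcaabca'
  #6 SA[6]=13  'bca'
  #7 SA[7]=4  'bcbaadcaabca'
  #8 SA[8]=14  'ca'
  #9 SA[9]=10  'caabca'
  #10 SA[10]=5  'cbaadcaabca'
  #11 SA[11]=3  'cbcbaadcaabca'
  #12 SA[12]=1  'cdcbcbaadcaabca'
  #13 SA[13]=9  'dcaabca'
  #14 SA[14]=2  'dcbcbaadcaabca'
  #15 SA[15]=0  'dcdcbcbaadcaabca'

SA = [15, 11, 7, 12, 8, 6, 13, 4, 14, 10, 5, 3, 1, 9, 2, 0]
[i] adj suffixes → lcp
  [1] 15/11 → 1 ('a')
  [2] 11/7 → 2 ('aa')
  [3] 7/12 → 1 ('a')
  [4] 12/8 → 1 ('a')
  [5] 8/6 → 0 ('')
  [6] 6/13 → 1 ('b')
  [7] 13/4 → 2 ('bc')
  [8] 4/14 → 0 ('')
  [9] 14/10 → 2 ('ca')
  [10] 10/5 → 1 ('c')
  [11] 5/3 → 2 ('cb')
  [12] 3/1 → 1 ('c')
  [13] 1/9 → 0 ('')
  [14] 9/2 → 2 ('dc')
  [15] 2/0 → 2 ('dc')

n(n+1)/2 = 16·17/2 = 136
Σ LCP = 0 + 1 + 2 + 1 + 1 + 0 + 1 + 2 + 0 + 2 + 1 + 2 + 1 + 0 + 2 + 2 = 18
distinct = 136 − 18 = 118

118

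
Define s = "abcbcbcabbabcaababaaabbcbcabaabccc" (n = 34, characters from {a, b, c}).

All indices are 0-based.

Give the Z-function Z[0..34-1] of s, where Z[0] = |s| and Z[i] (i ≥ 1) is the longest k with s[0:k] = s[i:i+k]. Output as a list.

[34, 0, 0, 0, 0, 0, 0, 2, 0, 0, 3, 0, 0, 1, 2, 0, 2, 0, 1, 1, 2, 0, 0, 0, 0, 0, 2, 0, 1, 3, 0, 0, 0, 0]

Z[0]=34
i=1: i≥r, start 0; Z[1]=0
i=2: i≥r, start 0; Z[2]=0
i=3: i≥r, start 0; Z[3]=0
i=4: i≥r, start 0; Z[4]=0
i=5: i≥r, start 0; Z[5]=0
i=6: i≥r, start 0; Z[6]=0
i=7: i≥r, start 0; Z[7]=2 grow→box=[7,9)
i=8: min(r-i=1, Z[1]=0)=0; Z[8]=0
i=9: i≥r, start 0; Z[9]=0
i=10: i≥r, start 0; Z[10]=3 grow→box=[10,13)
i=11: min(r-i=2, Z[1]=0)=0; Z[11]=0
i=12: min(r-i=1, Z[2]=0)=0; Z[12]=0
i=13: i≥r, start 0; Z[13]=1 grow→box=[13,14)
i=14: i≥r, start 0; Z[14]=2 grow→box=[14,16)
i=15: min(r-i=1, Z[1]=0)=0; Z[15]=0
i=16: i≥r, start 0; Z[16]=2 grow→box=[16,18)
i=17: min(r-i=1, Z[1]=0)=0; Z[17]=0
i=18: i≥r, start 0; Z[18]=1 grow→box=[18,19)
i=19: i≥r, start 0; Z[19]=1 grow→box=[19,20)
i=20: i≥r, start 0; Z[20]=2 grow→box=[20,22)
i=21: min(r-i=1, Z[1]=0)=0; Z[21]=0
i=22: i≥r, start 0; Z[22]=0
i=23: i≥r, start 0; Z[23]=0
i=24: i≥r, start 0; Z[24]=0
i=25: i≥r, start 0; Z[25]=0
i=26: i≥r, start 0; Z[26]=2 grow→box=[26,28)
i=27: min(r-i=1, Z[1]=0)=0; Z[27]=0
i=28: i≥r, start 0; Z[28]=1 grow→box=[28,29)
i=29: i≥r, start 0; Z[29]=3 grow→box=[29,32)
i=30: min(r-i=2, Z[1]=0)=0; Z[30]=0
i=31: min(r-i=1, Z[2]=0)=0; Z[31]=0
i=32: i≥r, start 0; Z[32]=0
i=33: i≥r, start 0; Z[33]=0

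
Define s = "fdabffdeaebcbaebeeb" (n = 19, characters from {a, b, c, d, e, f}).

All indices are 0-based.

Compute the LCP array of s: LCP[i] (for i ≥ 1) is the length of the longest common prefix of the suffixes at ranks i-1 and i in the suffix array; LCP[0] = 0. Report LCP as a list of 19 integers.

[0, 1, 3, 0, 1, 1, 1, 1, 0, 0, 1, 0, 1, 2, 2, 1, 0, 2, 1]

sorted suffixes:
  #0 SA[0]=2  'abffdeaebcbaebeeb'
  #1 SA[1]=8  'aebcbaebeeb'
  #2 SA[2]=13  'aebeeb'
  #3 SA[3]=18  'b'
  #4 SA[4]=12  'baebeeb'
  #5 SA[5]=10  'bcbaebeeb'
  #6 SA[6]=15  'beeb'
  #7 SA[7]=3  'bffdeaebcbaebeeb'
  #8 SA[8]=11  'cbaebeeb'
  #9 SA[9]=1  'dabffdeaebcbaebeeb'
  #10 SA[10]=6  'deaebcbaebeeb'
  #11 SA[11]=7  'eaebcbaebeeb'
  #12 SA[12]=17  'eb'
  #13 SA[13]=9  'ebcbaebeeb'
  #14 SA[14]=14  'ebeeb'
  #15 SA[15]=16  'eeb'
  #16 SA[16]=0  'fdabffdeaebcbaebeeb'
  #17 SA[17]=5  'fdeaebcbaebeeb'
  #18 SA[18]=4  'ffdeaebcbaebeeb'

SA = [2, 8, 13, 18, 12, 10, 15, 3, 11, 1, 6, 7, 17, 9, 14, 16, 0, 5, 4]
i: (SA[i-1],SA[i]) lcp shared
  1: (2,8) 1 'a'
  2: (8,13) 3 'aeb'
  3: (13,18) 0 ''
  4: (18,12) 1 'b'
  5: (12,10) 1 'b'
  6: (10,15) 1 'b'
  7: (15,3) 1 'b'
  8: (3,11) 0 ''
  9: (11,1) 0 ''
  10: (1,6) 1 'd'
  11: (6,7) 0 ''
  12: (7,17) 1 'e'
  13: (17,9) 2 'eb'
  14: (9,14) 2 'eb'
  15: (14,16) 1 'e'
  16: (16,0) 0 ''
  17: (0,5) 2 'fd'
  18: (5,4) 1 'f'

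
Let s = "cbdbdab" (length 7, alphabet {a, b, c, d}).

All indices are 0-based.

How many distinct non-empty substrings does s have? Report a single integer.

rank | idx | suffix
   0 |   5 | ab
   1 |   6 | b
   2 |   3 | bdab
   3 |   1 | bdbdab
   4 |   0 | cbdbdab
   5 |   4 | dab
   6 |   2 | dbdab

SA = [5, 6, 3, 1, 0, 4, 2]
i: (SA[i-1],SA[i]) lcp shared
  1: (5,6) 0 ''
  2: (6,3) 1 'b'
  3: (3,1) 2 'bd'
  4: (1,0) 0 ''
  5: (0,4) 0 ''
  6: (4,2) 1 'd'

n(n+1)/2 = 7·8/2 = 28
Σ LCP = 0 + 0 + 1 + 2 + 0 + 0 + 1 = 4
distinct = 28 − 4 = 24

24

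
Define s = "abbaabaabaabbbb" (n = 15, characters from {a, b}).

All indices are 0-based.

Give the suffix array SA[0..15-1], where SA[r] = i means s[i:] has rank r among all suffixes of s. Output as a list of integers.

[3, 6, 9, 4, 7, 0, 10, 14, 2, 5, 8, 13, 1, 12, 11]

rank→(start, suffix):
  0 → (3, 'aabaabaabbbb')
  1 → (6, 'aabaabbbb')
  2 → (9, 'aabbbb')
  3 → (4, 'abaabaabbbb')
  4 → (7, 'abaabbbb')
  5 → (0, 'abbaabaabaabbbb')
  6 → (10, 'abbbb')
  7 → (14, 'b')
  8 → (2, 'baabaabaabbbb')
  9 → (5, 'baabaabbbb')
  10 → (8, 'baabbbb')
  11 → (13, 'bb')
  12 → (1, 'bbaabaabaabbbb')
  13 → (12, 'bbb')
  14 → (11, 'bbbb')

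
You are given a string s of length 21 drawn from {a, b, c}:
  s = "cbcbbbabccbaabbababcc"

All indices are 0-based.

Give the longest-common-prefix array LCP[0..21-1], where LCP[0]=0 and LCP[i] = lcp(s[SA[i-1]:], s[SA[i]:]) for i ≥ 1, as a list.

[0, 1, 2, 2, 4, 0, 2, 3, 5, 1, 4, 2, 1, 2, 3, 0, 1, 2, 2, 1, 2]

sorted suffixes:
  #0 SA[0]=11  'aabbababcc'
  #1 SA[1]=15  'ababcc'
  #2 SA[2]=12  'abbababcc'
  #3 SA[3]=17  'abcc'
  #4 SA[4]=6  'abccbaabbababcc'
  #5 SA[5]=10  'baabbababcc'
  #6 SA[6]=14  'bababcc'
  #7 SA[7]=16  'babcc'
  #8 SA[8]=5  'babccbaabbababcc'
  #9 SA[9]=13  'bbababcc'
  #10 SA[10]=4  'bbabccbaabbababcc'
  #11 SA[11]=3  'bbbabccbaabbababcc'
  #12 SA[12]=1  'bcbbbabccbaabbababcc'
  #13 SA[13]=18  'bcc'
  #14 SA[14]=7  'bccbaabbababcc'
  #15 SA[15]=20  'c'
  #16 SA[16]=9  'cbaabbababcc'
  #17 SA[17]=2  'cbbbabccbaabbababcc'
  #18 SA[18]=0  'cbcbbbabccbaabbababcc'
  #19 SA[19]=19  'cc'
  #20 SA[20]=8  'ccbaabbababcc'

SA = [11, 15, 12, 17, 6, 10, 14, 16, 5, 13, 4, 3, 1, 18, 7, 20, 9, 2, 0, 19, 8]
rank  pair      lcp
   1  s[11:],s[15:]  1  'a'
   2  s[15:],s[12:]  2  'ab'
   3  s[12:],s[17:]  2  'ab'
   4  s[17:],s[6:]  4  'abcc'
   5  s[6:],s[10:]  0  ''
   6  s[10:],s[14:]  2  'ba'
   7  s[14:],s[16:]  3  'bab'
   8  s[16:],s[5:]  5  'babcc'
   9  s[5:],s[13:]  1  'b'
  10  s[13:],s[4:]  4  'bbab'
  11  s[4:],s[3:]  2  'bb'
  12  s[3:],s[1:]  1  'b'
  13  s[1:],s[18:]  2  'bc'
  14  s[18:],s[7:]  3  'bcc'
  15  s[7:],s[20:]  0  ''
  16  s[20:],s[9:]  1  'c'
  17  s[9:],s[2:]  2  'cb'
  18  s[2:],s[0:]  2  'cb'
  19  s[0:],s[19:]  1  'c'
  20  s[19:],s[8:]  2  'cc'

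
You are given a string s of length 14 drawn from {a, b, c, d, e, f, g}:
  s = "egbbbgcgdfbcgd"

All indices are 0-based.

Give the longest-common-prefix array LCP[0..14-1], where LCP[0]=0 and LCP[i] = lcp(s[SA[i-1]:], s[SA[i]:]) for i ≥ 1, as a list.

sorted suffixes:
  #0 SA[0]=2  'bbbgcgdfbcgd'
  #1 SA[1]=3  'bbgcgdfbcgd'
  #2 SA[2]=10  'bcgd'
  #3 SA[3]=4  'bgcgdfbcgd'
  #4 SA[4]=11  'cgd'
  #5 SA[5]=6  'cgdfbcgd'
  #6 SA[6]=13  'd'
  #7 SA[7]=8  'dfbcgd'
  #8 SA[8]=0  'egbbbgcgdfbcgd'
  #9 SA[9]=9  'fbcgd'
  #10 SA[10]=1  'gbbbgcgdfbcgd'
  #11 SA[11]=5  'gcgdfbcgd'
  #12 SA[12]=12  'gd'
  #13 SA[13]=7  'gdfbcgd'

SA = [2, 3, 10, 4, 11, 6, 13, 8, 0, 9, 1, 5, 12, 7]
rank  pair      lcp
   1  s[2:],s[3:]  2  'bb'
   2  s[3:],s[10:]  1  'b'
   3  s[10:],s[4:]  1  'b'
   4  s[4:],s[11:]  0  ''
   5  s[11:],s[6:]  3  'cgd'
   6  s[6:],s[13:]  0  ''
   7  s[13:],s[8:]  1  'd'
   8  s[8:],s[0:]  0  ''
   9  s[0:],s[9:]  0  ''
  10  s[9:],s[1:]  0  ''
  11  s[1:],s[5:]  1  'g'
  12  s[5:],s[12:]  1  'g'
  13  s[12:],s[7:]  2  'gd'

[0, 2, 1, 1, 0, 3, 0, 1, 0, 0, 0, 1, 1, 2]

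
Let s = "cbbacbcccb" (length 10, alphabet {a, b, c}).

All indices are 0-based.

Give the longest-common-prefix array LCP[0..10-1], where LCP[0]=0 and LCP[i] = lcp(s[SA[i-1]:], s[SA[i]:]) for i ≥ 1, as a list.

[0, 0, 1, 1, 1, 0, 2, 2, 1, 2]

rank | idx | suffix
   0 |   3 | acbcccb
   1 |   9 | b
   2 |   2 | bacbcccb
   3 |   1 | bbacbcccb
   4 |   5 | bcccb
   5 |   8 | cb
   6 |   0 | cbbacbcccb
   7 |   4 | cbcccb
   8 |   7 | ccb
   9 |   6 | cccb

SA = [3, 9, 2, 1, 5, 8, 0, 4, 7, 6]
i: (SA[i-1],SA[i]) lcp shared
  1: (3,9) 0 ''
  2: (9,2) 1 'b'
  3: (2,1) 1 'b'
  4: (1,5) 1 'b'
  5: (5,8) 0 ''
  6: (8,0) 2 'cb'
  7: (0,4) 2 'cb'
  8: (4,7) 1 'c'
  9: (7,6) 2 'cc'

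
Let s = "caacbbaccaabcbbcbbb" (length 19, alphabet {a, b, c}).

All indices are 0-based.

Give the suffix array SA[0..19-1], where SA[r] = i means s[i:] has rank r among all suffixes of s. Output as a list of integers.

rank→(start, suffix):
  0 → (9, 'aabcbbcbbb')
  1 → (1, 'aacbbaccaabcbbcbbb')
  2 → (10, 'abcbbcbbb')
  3 → (2, 'acbbaccaabcbbcbbb')
  4 → (6, 'accaabcbbcbbb')
  5 → (18, 'b')
  6 → (5, 'baccaabcbbcbbb')
  7 → (17, 'bb')
  8 → (4, 'bbaccaabcbbcbbb')
  9 → (16, 'bbb')
  10 → (13, 'bbcbbb')
  11 → (14, 'bcbbb')
  12 → (11, 'bcbbcbbb')
  13 → (8, 'caabcbbcbbb')
  14 → (0, 'caacbbaccaabcbbcbbb')
  15 → (3, 'cbbaccaabcbbcbbb')
  16 → (15, 'cbbb')
  17 → (12, 'cbbcbbb')
  18 → (7, 'ccaabcbbcbbb')

[9, 1, 10, 2, 6, 18, 5, 17, 4, 16, 13, 14, 11, 8, 0, 3, 15, 12, 7]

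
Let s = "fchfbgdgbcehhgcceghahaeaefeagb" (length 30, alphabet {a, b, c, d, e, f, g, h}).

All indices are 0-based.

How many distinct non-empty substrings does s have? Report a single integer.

rank→(start, suffix):
  0 → (21, 'aeaefeagb')
  1 → (23, 'aefeagb')
  2 → (27, 'agb')
  3 → (19, 'ahaeaefeagb')
  4 → (29, 'b')
  5 → (8, 'bcehhgcceghahaeaefeagb')
  6 → (4, 'bgdgbcehhgcceghahaeaefeagb')
  7 → (14, 'cceghahaeaefeagb')
  8 → (15, 'ceghahaeaefeagb')
  9 → (9, 'cehhgcceghahaeaefeagb')
  10 → (1, 'chfbgdgbcehhgcceghahaeaefeagb')
  11 → (6, 'dgbcehhgcceghahaeaefeagb')
  12 → (22, 'eaefeagb')
  13 → (26, 'eagb')
  14 → (24, 'efeagb')
  15 → (16, 'eghahaeaefeagb')
  16 → (10, 'ehhgcceghahaeaefeagb')
  17 → (3, 'fbgdgbcehhgcceghahaeaefeagb')
  18 → (0, 'fchfbgdgbcehhgcceghahaeaefeagb')
  19 → (25, 'feagb')
  20 → (28, 'gb')
  21 → (7, 'gbcehhgcceghahaeaefeagb')
  22 → (13, 'gcceghahaeaefeagb')
  23 → (5, 'gdgbcehhgcceghahaeaefeagb')
  24 → (17, 'ghahaeaefeagb')
  25 → (20, 'haeaefeagb')
  26 → (18, 'hahaeaefeagb')
  27 → (2, 'hfbgdgbcehhgcceghahaeaefeagb')
  28 → (12, 'hgcceghahaeaefeagb')
  29 → (11, 'hhgcceghahaeaefeagb')

SA = [21, 23, 27, 19, 29, 8, 4, 14, 15, 9, 1, 6, 22, 26, 24, 16, 10, 3, 0, 25, 28, 7, 13, 5, 17, 20, 18, 2, 12, 11]
rank  pair      lcp
   1  s[21:],s[23:]  2  'ae'
   2  s[23:],s[27:]  1  'a'
   3  s[27:],s[19:]  1  'a'
   4  s[19:],s[29:]  0  ''
   5  s[29:],s[8:]  1  'b'
   6  s[8:],s[4:]  1  'b'
   7  s[4:],s[14:]  0  ''
   8  s[14:],s[15:]  1  'c'
   9  s[15:],s[9:]  2  'ce'
  10  s[9:],s[1:]  1  'c'
  11  s[1:],s[6:]  0  ''
  12  s[6:],s[22:]  0  ''
  13  s[22:],s[26:]  2  'ea'
  14  s[26:],s[24:]  1  'e'
  15  s[24:],s[16:]  1  'e'
  16  s[16:],s[10:]  1  'e'
  17  s[10:],s[3:]  0  ''
  18  s[3:],s[0:]  1  'f'
  19  s[0:],s[25:]  1  'f'
  20  s[25:],s[28:]  0  ''
  21  s[28:],s[7:]  2  'gb'
  22  s[7:],s[13:]  1  'g'
  23  s[13:],s[5:]  1  'g'
  24  s[5:],s[17:]  1  'g'
  25  s[17:],s[20:]  0  ''
  26  s[20:],s[18:]  2  'ha'
  27  s[18:],s[2:]  1  'h'
  28  s[2:],s[12:]  1  'h'
  29  s[12:],s[11:]  1  'h'

n(n+1)/2 = 30·31/2 = 465
Σ LCP = 0 + 2 + 1 + 1 + 0 + 1 + 1 + 0 + 1 + 2 + 1 + 0 + 0 + 2 + 1 + 1 + 1 + 0 + 1 + 1 + 0 + 2 + 1 + 1 + 1 + 0 + 2 + 1 + 1 + 1 = 27
distinct = 465 − 27 = 438

438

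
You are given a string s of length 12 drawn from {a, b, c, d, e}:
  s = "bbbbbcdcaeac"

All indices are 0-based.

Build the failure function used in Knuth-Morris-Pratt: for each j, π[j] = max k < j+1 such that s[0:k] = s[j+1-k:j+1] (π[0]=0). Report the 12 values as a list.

π[0] = 0
j=1 s[j]='b': π[1]=1 (border 'b')
j=2 s[j]='b': π[2]=2 (border 'bb')
j=3 s[j]='b': π[3]=3 (border 'bbb')
j=4 s[j]='b': π[4]=4 (border 'bbbb')
j=5 s[j]='c': k: 4→3→2→1→0; π[5]=0 (border '')
j=6 s[j]='d': π[6]=0 (border '')
j=7 s[j]='c': π[7]=0 (border '')
j=8 s[j]='a': π[8]=0 (border '')
j=9 s[j]='e': π[9]=0 (border '')
j=10 s[j]='a': π[10]=0 (border '')
j=11 s[j]='c': π[11]=0 (border '')

[0, 1, 2, 3, 4, 0, 0, 0, 0, 0, 0, 0]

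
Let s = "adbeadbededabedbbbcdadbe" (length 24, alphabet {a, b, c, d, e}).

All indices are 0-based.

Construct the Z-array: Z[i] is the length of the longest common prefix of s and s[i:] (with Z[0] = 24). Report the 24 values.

[24, 0, 0, 0, 4, 0, 0, 0, 0, 0, 0, 1, 0, 0, 0, 0, 0, 0, 0, 0, 4, 0, 0, 0]

Z[0]=24
i=1: outside box; Z[1]=0
i=2: outside box; Z[2]=0
i=3: outside box; Z[3]=0
i=4: outside box; Z[4]=4 grow→box=[4,8)
i=5: min(r-i=3, Z[1]=0)=0; Z[5]=0
i=6: min(r-i=2, Z[2]=0)=0; Z[6]=0
i=7: min(r-i=1, Z[3]=0)=0; Z[7]=0
i=8: outside box; Z[8]=0
i=9: outside box; Z[9]=0
i=10: outside box; Z[10]=0
i=11: outside box; Z[11]=1 grow→box=[11,12)
i=12: outside box; Z[12]=0
i=13: outside box; Z[13]=0
i=14: outside box; Z[14]=0
i=15: outside box; Z[15]=0
i=16: outside box; Z[16]=0
i=17: outside box; Z[17]=0
i=18: outside box; Z[18]=0
i=19: outside box; Z[19]=0
i=20: outside box; Z[20]=4 grow→box=[20,24)
i=21: min(r-i=3, Z[1]=0)=0; Z[21]=0
i=22: min(r-i=2, Z[2]=0)=0; Z[22]=0
i=23: min(r-i=1, Z[3]=0)=0; Z[23]=0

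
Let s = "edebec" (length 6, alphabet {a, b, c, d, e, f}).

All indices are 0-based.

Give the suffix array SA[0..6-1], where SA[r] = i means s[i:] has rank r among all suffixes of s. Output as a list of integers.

[3, 5, 1, 2, 4, 0]

sorted suffixes:
  #0 SA[0]=3  'bec'
  #1 SA[1]=5  'c'
  #2 SA[2]=1  'debec'
  #3 SA[3]=2  'ebec'
  #4 SA[4]=4  'ec'
  #5 SA[5]=0  'edebec'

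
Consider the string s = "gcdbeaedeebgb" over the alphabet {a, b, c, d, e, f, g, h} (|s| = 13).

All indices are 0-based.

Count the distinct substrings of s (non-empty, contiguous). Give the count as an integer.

rank | idx | suffix
   0 |   5 | aedeebgb
   1 |  12 | b
   2 |   3 | beaedeebgb
   3 |  10 | bgb
   4 |   1 | cdbeaedeebgb
   5 |   2 | dbeaedeebgb
   6 |   7 | deebgb
   7 |   4 | eaedeebgb
   8 |   9 | ebgb
   9 |   6 | edeebgb
  10 |   8 | eebgb
  11 |  11 | gb
  12 |   0 | gcdbeaedeebgb

SA = [5, 12, 3, 10, 1, 2, 7, 4, 9, 6, 8, 11, 0]
[i] adj suffixes → lcp
  [1] 5/12 → 0 ('')
  [2] 12/3 → 1 ('b')
  [3] 3/10 → 1 ('b')
  [4] 10/1 → 0 ('')
  [5] 1/2 → 0 ('')
  [6] 2/7 → 1 ('d')
  [7] 7/4 → 0 ('')
  [8] 4/9 → 1 ('e')
  [9] 9/6 → 1 ('e')
  [10] 6/8 → 1 ('e')
  [11] 8/11 → 0 ('')
  [12] 11/0 → 1 ('g')

n(n+1)/2 = 13·14/2 = 91
Σ LCP = 0 + 0 + 1 + 1 + 0 + 0 + 1 + 0 + 1 + 1 + 1 + 0 + 1 = 7
distinct = 91 − 7 = 84

84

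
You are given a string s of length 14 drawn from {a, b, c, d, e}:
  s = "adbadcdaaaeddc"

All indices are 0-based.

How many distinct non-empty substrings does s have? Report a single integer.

93

sorted suffixes:
  #0 SA[0]=7  'aaaeddc'
  #1 SA[1]=8  'aaeddc'
  #2 SA[2]=0  'adbadcdaaaeddc'
  #3 SA[3]=3  'adcdaaaeddc'
  #4 SA[4]=9  'aeddc'
  #5 SA[5]=2  'badcdaaaeddc'
  #6 SA[6]=13  'c'
  #7 SA[7]=5  'cdaaaeddc'
  #8 SA[8]=6  'daaaeddc'
  #9 SA[9]=1  'dbadcdaaaeddc'
  #10 SA[10]=12  'dc'
  #11 SA[11]=4  'dcdaaaeddc'
  #12 SA[12]=11  'ddc'
  #13 SA[13]=10  'eddc'

SA = [7, 8, 0, 3, 9, 2, 13, 5, 6, 1, 12, 4, 11, 10]
rank  pair      lcp
   1  s[7:],s[8:]  2  'aa'
   2  s[8:],s[0:]  1  'a'
   3  s[0:],s[3:]  2  'ad'
   4  s[3:],s[9:]  1  'a'
   5  s[9:],s[2:]  0  ''
   6  s[2:],s[13:]  0  ''
   7  s[13:],s[5:]  1  'c'
   8  s[5:],s[6:]  0  ''
   9  s[6:],s[1:]  1  'd'
  10  s[1:],s[12:]  1  'd'
  11  s[12:],s[4:]  2  'dc'
  12  s[4:],s[11:]  1  'd'
  13  s[11:],s[10:]  0  ''

n(n+1)/2 = 14·15/2 = 105
Σ LCP = 0 + 2 + 1 + 2 + 1 + 0 + 0 + 1 + 0 + 1 + 1 + 2 + 1 + 0 = 12
distinct = 105 − 12 = 93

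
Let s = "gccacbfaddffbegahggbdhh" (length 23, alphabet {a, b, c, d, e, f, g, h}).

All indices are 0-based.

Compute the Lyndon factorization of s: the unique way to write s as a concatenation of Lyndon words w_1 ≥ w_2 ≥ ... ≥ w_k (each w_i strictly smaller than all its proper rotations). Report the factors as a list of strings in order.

["g", "c", "c", "acbfaddffbegahggbdhh"]

emit factor 1: 'g' (i=0, period=1)
emit factor 2: 'c' (i=1, period=1)
emit factor 3: 'c' (i=2, period=1)
emit factor 4: 'acbfaddffbegahggbdhh' (i=3, period=20)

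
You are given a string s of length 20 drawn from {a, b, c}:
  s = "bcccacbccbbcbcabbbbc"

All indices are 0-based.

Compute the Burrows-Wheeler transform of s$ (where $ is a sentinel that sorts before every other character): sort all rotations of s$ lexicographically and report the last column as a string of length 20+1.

cccabbcbcbc$bbccbacbb

rank  rotation               last
    0  $bcccacbccbbcbcabbbbc  c
    1  abbbbc$bcccacbccbbcbc  c
    2  acbccbbcbcabbbbc$bccc  c
    3  bbbbc$bcccacbccbbcbca  a
    4  bbbc$bcccacbccbbcbcab  b
    5  bbc$bcccacbccbbcbcabb  b
    6  bbcbcabbbbc$bcccacbcc  c
    7  bc$bcccacbccbbcbcabbb  b
    8  bcabbbbc$bcccacbccbbc  c
    9  bcbcabbbbc$bcccacbccb  b
   10  bccbbcbcabbbbc$bcccac  c
   11  bcccacbccbbcbcabbbbc$  $
   12  c$bcccacbccbbcbcabbbb  b
   13  cabbbbc$bcccacbccbbcb  b
   14  cacbccbbcbcabbbbc$bcc  c
   15  cbbcbcabbbbc$bcccacbc  c
   16  cbcabbbbc$bcccacbccbb  b
   17  cbccbbcbcabbbbc$bccca  a
   18  ccacbccbbcbcabbbbc$bc  c
   19  ccbbcbcabbbbc$bcccacb  b
   20  cccacbccbbcbcabbbbc$b  b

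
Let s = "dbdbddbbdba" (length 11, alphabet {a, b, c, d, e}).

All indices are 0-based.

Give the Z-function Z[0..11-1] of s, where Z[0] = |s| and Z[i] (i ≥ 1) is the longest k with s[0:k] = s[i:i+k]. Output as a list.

Z[0]=11
i=1: i≥r, start 0; Z[1]=0
i=2: i≥r, start 0; Z[2]=3 scan→box=[2,5)
i=3: min(r-i=2, Z[1]=0)=0; Z[3]=0
i=4: min(r-i=1, Z[2]=3)=1; Z[4]=1
i=5: i≥r, start 0; Z[5]=2 scan→box=[5,7)
i=6: min(r-i=1, Z[1]=0)=0; Z[6]=0
i=7: i≥r, start 0; Z[7]=0
i=8: i≥r, start 0; Z[8]=2 scan→box=[8,10)
i=9: min(r-i=1, Z[1]=0)=0; Z[9]=0
i=10: i≥r, start 0; Z[10]=0

[11, 0, 3, 0, 1, 2, 0, 0, 2, 0, 0]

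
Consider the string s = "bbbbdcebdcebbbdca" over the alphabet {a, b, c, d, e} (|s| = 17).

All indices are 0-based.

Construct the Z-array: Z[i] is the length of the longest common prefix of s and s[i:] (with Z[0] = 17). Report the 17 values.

Z[0]=17
i=1: fresh scan; Z[1]=3 scan→box=[1,4)
i=2: min(r-i=2, Z[1]=3)=2; Z[2]=2
i=3: min(r-i=1, Z[2]=2)=1; Z[3]=1
i=4: fresh scan; Z[4]=0
i=5: fresh scan; Z[5]=0
i=6: fresh scan; Z[6]=0
i=7: fresh scan; Z[7]=1 scan→box=[7,8)
i=8: fresh scan; Z[8]=0
i=9: fresh scan; Z[9]=0
i=10: fresh scan; Z[10]=0
i=11: fresh scan; Z[11]=3 scan→box=[11,14)
i=12: min(r-i=2, Z[1]=3)=2; Z[12]=2
i=13: min(r-i=1, Z[2]=2)=1; Z[13]=1
i=14: fresh scan; Z[14]=0
i=15: fresh scan; Z[15]=0
i=16: fresh scan; Z[16]=0

[17, 3, 2, 1, 0, 0, 0, 1, 0, 0, 0, 3, 2, 1, 0, 0, 0]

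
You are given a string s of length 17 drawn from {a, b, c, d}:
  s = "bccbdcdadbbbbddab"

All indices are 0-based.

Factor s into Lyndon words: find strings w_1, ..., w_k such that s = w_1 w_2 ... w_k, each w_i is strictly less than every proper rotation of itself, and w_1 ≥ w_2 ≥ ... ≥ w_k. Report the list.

emit factor 1: 'bccbdcd' (i=0, period=7)
emit factor 2: 'adbbbbdd' (i=7, period=8)
emit factor 3: 'ab' (i=15, period=2)

["bccbdcd", "adbbbbdd", "ab"]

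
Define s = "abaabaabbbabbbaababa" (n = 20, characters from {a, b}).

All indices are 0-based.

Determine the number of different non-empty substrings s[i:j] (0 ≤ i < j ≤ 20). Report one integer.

157

sorted suffixes:
  #0 SA[0]=19  'a'
  #1 SA[1]=2  'aabaabbbabbbaababa'
  #2 SA[2]=14  'aababa'
  #3 SA[3]=5  'aabbbabbbaababa'
  #4 SA[4]=17  'aba'
  #5 SA[5]=0  'abaabaabbbabbbaababa'
  #6 SA[6]=3  'abaabbbabbbaababa'
  #7 SA[7]=15  'ababa'
  #8 SA[8]=10  'abbbaababa'
  #9 SA[9]=6  'abbbabbbaababa'
  #10 SA[10]=18  'ba'
  #11 SA[11]=1  'baabaabbbabbbaababa'
  #12 SA[12]=13  'baababa'
  #13 SA[13]=4  'baabbbabbbaababa'
  #14 SA[14]=16  'baba'
  #15 SA[15]=9  'babbbaababa'
  #16 SA[16]=12  'bbaababa'
  #17 SA[17]=8  'bbabbbaababa'
  #18 SA[18]=11  'bbbaababa'
  #19 SA[19]=7  'bbbabbbaababa'

SA = [19, 2, 14, 5, 17, 0, 3, 15, 10, 6, 18, 1, 13, 4, 16, 9, 12, 8, 11, 7]
rank  pair      lcp
   1  s[19:],s[2:]  1  'a'
   2  s[2:],s[14:]  4  'aaba'
   3  s[14:],s[5:]  3  'aab'
   4  s[5:],s[17:]  1  'a'
   5  s[17:],s[0:]  3  'aba'
   6  s[0:],s[3:]  5  'abaab'
   7  s[3:],s[15:]  3  'aba'
   8  s[15:],s[10:]  2  'ab'
   9  s[10:],s[6:]  5  'abbba'
  10  s[6:],s[18:]  0  ''
  11  s[18:],s[1:]  2  'ba'
  12  s[1:],s[13:]  5  'baaba'
  13  s[13:],s[4:]  4  'baab'
  14  s[4:],s[16:]  2  'ba'
  15  s[16:],s[9:]  3  'bab'
  16  s[9:],s[12:]  1  'b'
  17  s[12:],s[8:]  3  'bba'
  18  s[8:],s[11:]  2  'bb'
  19  s[11:],s[7:]  4  'bbba'

n(n+1)/2 = 20·21/2 = 210
Σ LCP = 0 + 1 + 4 + 3 + 1 + 3 + 5 + 3 + 2 + 5 + 0 + 2 + 5 + 4 + 2 + 3 + 1 + 3 + 2 + 4 = 53
distinct = 210 − 53 = 157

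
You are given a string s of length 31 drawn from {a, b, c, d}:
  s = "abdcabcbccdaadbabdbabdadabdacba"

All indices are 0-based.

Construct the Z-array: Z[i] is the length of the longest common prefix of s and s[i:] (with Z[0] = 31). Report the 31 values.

Z[0]=31
i=1: fresh scan; Z[1]=0
i=2: fresh scan; Z[2]=0
i=3: fresh scan; Z[3]=0
i=4: fresh scan; Z[4]=2 scan→box=[4,6)
i=5: min(r-i=1, Z[1]=0)=0; Z[5]=0
i=6: fresh scan; Z[6]=0
i=7: fresh scan; Z[7]=0
i=8: fresh scan; Z[8]=0
i=9: fresh scan; Z[9]=0
i=10: fresh scan; Z[10]=0
i=11: fresh scan; Z[11]=1 scan→box=[11,12)
i=12: fresh scan; Z[12]=1 scan→box=[12,13)
i=13: fresh scan; Z[13]=0
i=14: fresh scan; Z[14]=0
i=15: fresh scan; Z[15]=3 scan→box=[15,18)
i=16: min(r-i=2, Z[1]=0)=0; Z[16]=0
i=17: min(r-i=1, Z[2]=0)=0; Z[17]=0
i=18: fresh scan; Z[18]=0
i=19: fresh scan; Z[19]=3 scan→box=[19,22)
i=20: min(r-i=2, Z[1]=0)=0; Z[20]=0
i=21: min(r-i=1, Z[2]=0)=0; Z[21]=0
i=22: fresh scan; Z[22]=1 scan→box=[22,23)
i=23: fresh scan; Z[23]=0
i=24: fresh scan; Z[24]=3 scan→box=[24,27)
i=25: min(r-i=2, Z[1]=0)=0; Z[25]=0
i=26: min(r-i=1, Z[2]=0)=0; Z[26]=0
i=27: fresh scan; Z[27]=1 scan→box=[27,28)
i=28: fresh scan; Z[28]=0
i=29: fresh scan; Z[29]=0
i=30: fresh scan; Z[30]=1 scan→box=[30,31)

[31, 0, 0, 0, 2, 0, 0, 0, 0, 0, 0, 1, 1, 0, 0, 3, 0, 0, 0, 3, 0, 0, 1, 0, 3, 0, 0, 1, 0, 0, 1]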